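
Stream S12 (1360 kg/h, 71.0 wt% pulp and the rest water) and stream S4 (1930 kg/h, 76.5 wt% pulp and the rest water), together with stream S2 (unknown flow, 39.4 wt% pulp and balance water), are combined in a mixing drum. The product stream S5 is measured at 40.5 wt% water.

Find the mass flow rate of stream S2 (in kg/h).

Let S2 be the unknown flow. Total out = 3290 + S2.
water balance: 847.95 + 0.606·S2 = 0.405·(3290 + S2)
(0.606 − 0.405)·S2 = 0.405×3290 − 847.95 = 484.5
S2 = 484.5 / 0.201 = 2410.4 kg/h

2410 kg/h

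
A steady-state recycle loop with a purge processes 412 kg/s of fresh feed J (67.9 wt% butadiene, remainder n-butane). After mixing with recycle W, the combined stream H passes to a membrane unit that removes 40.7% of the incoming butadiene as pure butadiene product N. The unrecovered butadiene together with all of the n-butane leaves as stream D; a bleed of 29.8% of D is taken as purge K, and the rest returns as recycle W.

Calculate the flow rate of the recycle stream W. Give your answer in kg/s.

511.1 kg/s

n-butane enters only via J and leaves only via the purge: 412×0.321 = 0.298×(n-butane in D), and the membrane unit passes all n-butane, so n-butane in H = n-butane in D = 443.8 kg/s.
butadiene in H: m_A = 412×0.679 + (1−0.298)·(1−0.407)·m_A, so m_A = 279.75/0.5837 = 479.26 kg/s.
D = (1−0.407)×479.26 + 443.8 = 728 kg/s.
Recycle W = (1−0.298)×728 = 511.05 kg/s.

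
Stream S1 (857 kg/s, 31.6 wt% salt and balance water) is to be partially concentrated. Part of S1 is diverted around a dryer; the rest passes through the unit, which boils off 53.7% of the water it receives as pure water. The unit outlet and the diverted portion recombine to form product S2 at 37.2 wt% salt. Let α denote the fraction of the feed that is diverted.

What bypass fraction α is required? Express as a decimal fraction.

All 857×0.316 = 270.81 kg/s of salt reaches S2, so S2 = 270.81/0.372 = 727.99 kg/s and vapour = 129.01 kg/s.
The evaporator receives (1−α)·857 of feed at 0.684 water and removes 0.537 of that water:
0.537×0.684×(1−α)×857 = 129.01
(1−α) = 129.01/314.78 = 0.4098;  α = 0.5902.

0.590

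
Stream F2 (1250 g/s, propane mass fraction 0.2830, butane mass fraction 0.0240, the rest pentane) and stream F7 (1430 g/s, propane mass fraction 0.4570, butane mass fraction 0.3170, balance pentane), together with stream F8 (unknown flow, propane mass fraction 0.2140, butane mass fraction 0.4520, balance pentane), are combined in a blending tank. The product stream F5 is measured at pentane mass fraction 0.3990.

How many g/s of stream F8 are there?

1848 g/s

Let F8 be the unknown flow. Total out = 2680 + F8.
pentane balance: 1189.4 + 0.334·F8 = 0.399·(2680 + F8)
(0.334 − 0.399)·F8 = 0.399×2680 − 1189.4 = -120.11
F8 = -120.11 / -0.065 = 1847.8 g/s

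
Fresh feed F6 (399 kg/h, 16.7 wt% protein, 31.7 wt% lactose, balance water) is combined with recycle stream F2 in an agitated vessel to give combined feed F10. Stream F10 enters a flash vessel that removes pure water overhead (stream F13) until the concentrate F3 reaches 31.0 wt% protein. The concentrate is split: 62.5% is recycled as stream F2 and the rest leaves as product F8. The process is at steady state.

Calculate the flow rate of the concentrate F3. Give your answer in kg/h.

Overall protein balance (none leaves overhead): protein in fresh feed = protein in product, i.e. 399×0.167 = (1−0.625)·F3·0.310.
F3 = 66.633/(0.310×0.375) = 573.19 kg/h.

573.2 kg/h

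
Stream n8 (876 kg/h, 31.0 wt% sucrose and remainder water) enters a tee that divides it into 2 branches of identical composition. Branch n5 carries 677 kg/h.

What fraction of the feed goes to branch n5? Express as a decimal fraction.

Fraction to n5 = 677/876 = 0.7728.

0.773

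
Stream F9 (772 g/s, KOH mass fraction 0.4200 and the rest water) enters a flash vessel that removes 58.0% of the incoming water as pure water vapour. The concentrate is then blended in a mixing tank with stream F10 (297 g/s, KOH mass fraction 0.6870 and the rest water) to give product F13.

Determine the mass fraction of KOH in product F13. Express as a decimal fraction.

0.6528

Vapour removed = 0.580×0.580×772 = 259.7 g/s; concentrate = 512.3 g/s.
KOH reaching the mixer = 324.24 (from concentrate) + 297×0.687 = 528.28 g/s.
Product flow = 512.3 + 297 = 809.3 g/s; KOH fraction = 0.6528.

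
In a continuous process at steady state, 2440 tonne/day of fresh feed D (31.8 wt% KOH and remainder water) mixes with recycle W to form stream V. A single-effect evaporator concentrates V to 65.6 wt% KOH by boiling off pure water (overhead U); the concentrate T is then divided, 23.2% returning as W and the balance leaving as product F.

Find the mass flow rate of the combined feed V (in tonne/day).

Overall KOH balance (none leaves overhead): KOH in fresh feed = KOH in product, i.e. 2440×0.318 = (1−0.232)·T·0.656.
T = 775.92/(0.656×0.768) = 1540.1 tonne/day.
Recycle W = 0.232×1540.1 = 357.31 tonne/day.
Combined feed V = 2440 + 357.31 = 2797.3 tonne/day.

2797 tonne/day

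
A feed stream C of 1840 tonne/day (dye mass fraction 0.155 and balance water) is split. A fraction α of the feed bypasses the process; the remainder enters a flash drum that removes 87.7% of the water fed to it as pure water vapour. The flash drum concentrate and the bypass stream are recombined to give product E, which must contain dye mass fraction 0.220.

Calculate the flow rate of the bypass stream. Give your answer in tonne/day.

All 1840×0.155 = 285.2 tonne/day of dye reaches E, so E = 285.2/0.220 = 1296.4 tonne/day and vapour = 543.64 tonne/day.
The evaporator receives (1−α)·1840 of feed at 0.845 water and removes 0.877 of that water:
0.877×0.845×(1−α)×1840 = 543.64
(1−α) = 543.64/1363.6 = 0.3987;  α = 0.6013.
Bypass flow = 0.6013×1840 = 1106.4 tonne/day.

1106 tonne/day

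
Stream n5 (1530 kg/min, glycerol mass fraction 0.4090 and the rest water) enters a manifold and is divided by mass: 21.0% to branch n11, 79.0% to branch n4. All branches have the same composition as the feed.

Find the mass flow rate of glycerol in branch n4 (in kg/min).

Branch n4 total = 0.790×1530 = 1208.7 kg/min.
glycerol in n4 = 0.409×1208.7 = 494.36 kg/min.

494.4 kg/min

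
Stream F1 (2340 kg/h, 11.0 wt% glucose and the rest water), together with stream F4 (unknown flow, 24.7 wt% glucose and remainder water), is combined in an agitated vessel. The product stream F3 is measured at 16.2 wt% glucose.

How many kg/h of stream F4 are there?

1432 kg/h

Let F4 be the unknown flow. Total out = 2340 + F4.
glucose balance: 257.4 + 0.247·F4 = 0.162·(2340 + F4)
(0.247 − 0.162)·F4 = 0.162×2340 − 257.4 = 121.68
F4 = 121.68 / 0.085 = 1431.5 kg/h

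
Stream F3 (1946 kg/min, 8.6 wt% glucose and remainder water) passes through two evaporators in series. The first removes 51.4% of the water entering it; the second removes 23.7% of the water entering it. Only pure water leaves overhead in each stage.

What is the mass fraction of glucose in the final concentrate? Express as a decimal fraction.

water in feed = 1946×0.914 = 1778.6 kg/min.
After stage 1: water left = (1−0.514)×1778.6 = 864.42; stream total = 1031.8 kg/min.
After stage 2: water left = (1−0.237)×864.42 = 659.55; final concentrate = 826.91 kg/min.
glucose fraction = 167.36/826.91 = 0.202.

0.202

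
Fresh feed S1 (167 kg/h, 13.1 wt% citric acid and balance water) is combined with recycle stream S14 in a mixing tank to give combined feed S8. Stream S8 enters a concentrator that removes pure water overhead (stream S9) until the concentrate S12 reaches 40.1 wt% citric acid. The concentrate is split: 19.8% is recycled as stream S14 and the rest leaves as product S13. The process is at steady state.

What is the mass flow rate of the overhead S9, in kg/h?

112.4 kg/h

Overall citric acid balance (none leaves overhead): citric acid in fresh feed = citric acid in product, i.e. 167×0.131 = (1−0.198)·S12·0.401.
S12 = 21.877/(0.401×0.802) = 68.025 kg/h.
Recycle S14 = 0.198×68.025 = 13.469 kg/h.
Combined feed S8 = 167 + 13.469 = 180.47 kg/h.
Overhead S9 = S8 − S12 = 180.47 − 68.025 = 112.44 kg/h.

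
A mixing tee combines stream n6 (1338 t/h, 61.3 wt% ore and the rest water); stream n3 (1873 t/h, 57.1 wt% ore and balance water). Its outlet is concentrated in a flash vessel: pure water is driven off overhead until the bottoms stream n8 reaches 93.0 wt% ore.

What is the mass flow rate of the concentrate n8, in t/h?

2032 t/h

ore entering = 1338×0.613 + 1873×0.571 = 1889.7 t/h.
All ore reports to n8, so n8 = 1889.7/0.930 = 2031.9 t/h.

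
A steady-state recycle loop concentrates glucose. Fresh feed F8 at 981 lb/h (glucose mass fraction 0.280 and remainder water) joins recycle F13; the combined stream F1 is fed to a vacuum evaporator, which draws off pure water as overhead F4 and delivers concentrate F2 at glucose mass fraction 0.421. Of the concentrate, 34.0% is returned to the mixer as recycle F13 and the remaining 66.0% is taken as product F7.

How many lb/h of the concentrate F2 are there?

988.6 lb/h

Overall glucose balance (none leaves overhead): glucose in fresh feed = glucose in product, i.e. 981×0.280 = (1−0.340)·F2·0.421.
F2 = 274.68/(0.421×0.660) = 988.56 lb/h.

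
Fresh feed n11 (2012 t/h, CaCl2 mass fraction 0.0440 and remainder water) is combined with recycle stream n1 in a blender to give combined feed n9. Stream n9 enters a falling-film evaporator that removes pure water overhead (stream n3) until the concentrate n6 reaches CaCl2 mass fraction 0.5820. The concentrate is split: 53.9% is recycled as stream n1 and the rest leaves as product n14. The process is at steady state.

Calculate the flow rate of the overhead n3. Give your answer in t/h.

Overall CaCl2 balance (none leaves overhead): CaCl2 in fresh feed = CaCl2 in product, i.e. 2012×0.044 = (1−0.539)·n6·0.582.
n6 = 88.528/(0.582×0.461) = 329.96 t/h.
Recycle n1 = 0.539×329.96 = 177.85 t/h.
Combined feed n9 = 2012 + 177.85 = 2189.8 t/h.
Overhead n3 = n9 − n6 = 2189.8 − 329.96 = 1859.9 t/h.

1860 t/h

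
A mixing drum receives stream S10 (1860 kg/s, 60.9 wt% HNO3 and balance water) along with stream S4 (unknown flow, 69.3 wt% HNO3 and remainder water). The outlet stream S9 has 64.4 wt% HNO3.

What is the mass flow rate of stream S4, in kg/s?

Let S4 be the unknown flow. Total out = 1860 + S4.
HNO3 balance: 1132.7 + 0.693·S4 = 0.644·(1860 + S4)
(0.693 − 0.644)·S4 = 0.644×1860 − 1132.7 = 65.1
S4 = 65.1 / 0.049 = 1328.6 kg/s

1329 kg/s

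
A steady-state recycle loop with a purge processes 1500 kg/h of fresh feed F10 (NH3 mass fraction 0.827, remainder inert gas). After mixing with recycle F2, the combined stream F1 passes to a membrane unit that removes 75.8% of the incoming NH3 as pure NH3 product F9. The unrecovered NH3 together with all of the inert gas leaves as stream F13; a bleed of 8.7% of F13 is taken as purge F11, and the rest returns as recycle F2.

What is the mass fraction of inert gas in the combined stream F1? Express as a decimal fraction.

inert gas enters only via F10 and leaves only via the purge: 1500×0.173 = 0.087×(inert gas in F13), and the membrane unit passes all inert gas, so inert gas in F1 = inert gas in F13 = 2982.8 kg/h.
NH3 in F1: m_A = 1500×0.827 + (1−0.087)·(1−0.758)·m_A, so m_A = 1240.5/0.7791 = 1592.3 kg/h.
F1 = 1592.3 + 2982.8 = 4575.1 kg/h.
inert gas fraction in F1 = 2982.8/4575.1 = 0.652.

0.652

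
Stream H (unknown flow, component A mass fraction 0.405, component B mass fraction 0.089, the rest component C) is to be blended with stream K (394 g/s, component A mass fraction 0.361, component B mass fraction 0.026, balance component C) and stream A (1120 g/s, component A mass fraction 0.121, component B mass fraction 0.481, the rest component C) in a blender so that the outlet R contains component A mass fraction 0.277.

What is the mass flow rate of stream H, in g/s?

1106 g/s

Let H be the unknown flow. Total out = 1514 + H.
component A balance: 277.75 + 0.405·H = 0.277·(1514 + H)
(0.405 − 0.277)·H = 0.277×1514 − 277.75 = 141.62
H = 141.62 / 0.128 = 1106.4 g/s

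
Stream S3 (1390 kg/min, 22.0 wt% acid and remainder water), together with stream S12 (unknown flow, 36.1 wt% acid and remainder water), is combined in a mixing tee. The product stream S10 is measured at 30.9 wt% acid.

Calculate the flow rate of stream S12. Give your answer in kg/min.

Let S12 be the unknown flow. Total out = 1390 + S12.
acid balance: 305.8 + 0.361·S12 = 0.309·(1390 + S12)
(0.361 − 0.309)·S12 = 0.309×1390 − 305.8 = 123.71
S12 = 123.71 / 0.052 = 2379 kg/min

2379 kg/min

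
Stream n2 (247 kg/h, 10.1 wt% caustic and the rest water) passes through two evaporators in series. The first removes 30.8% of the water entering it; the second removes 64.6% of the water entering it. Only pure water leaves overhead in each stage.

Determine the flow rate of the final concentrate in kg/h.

79.34 kg/h

water in feed = 247×0.899 = 222.05 kg/h.
After stage 1: water left = (1−0.308)×222.05 = 153.66; stream total = 178.61 kg/h.
After stage 2: water left = (1−0.646)×153.66 = 54.396; final concentrate = 79.343 kg/h.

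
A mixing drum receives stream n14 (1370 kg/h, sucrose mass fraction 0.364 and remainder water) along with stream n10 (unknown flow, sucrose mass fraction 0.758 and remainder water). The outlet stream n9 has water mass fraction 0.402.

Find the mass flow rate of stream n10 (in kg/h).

Let n10 be the unknown flow. Total out = 1370 + n10.
water balance: 871.32 + 0.242·n10 = 0.402·(1370 + n10)
(0.242 − 0.402)·n10 = 0.402×1370 − 871.32 = -320.58
n10 = -320.58 / -0.160 = 2003.6 kg/h

2004 kg/h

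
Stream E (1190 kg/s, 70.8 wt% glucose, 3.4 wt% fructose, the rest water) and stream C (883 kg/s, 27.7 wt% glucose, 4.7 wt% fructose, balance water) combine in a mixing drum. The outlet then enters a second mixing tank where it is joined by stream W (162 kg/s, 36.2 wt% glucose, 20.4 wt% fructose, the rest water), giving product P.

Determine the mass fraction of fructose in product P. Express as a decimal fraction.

0.051

Overall, product flow = 2235 kg/s.
fructose in = 1190×0.034 + 883×0.047 + 162×0.204 = 115.01 kg/s.
fructose fraction in P = 0.051.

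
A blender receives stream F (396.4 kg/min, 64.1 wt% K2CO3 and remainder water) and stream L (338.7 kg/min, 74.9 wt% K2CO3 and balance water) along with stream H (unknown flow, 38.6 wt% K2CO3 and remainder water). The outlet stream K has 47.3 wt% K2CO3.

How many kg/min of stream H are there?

Let H be the unknown flow. Total out = 735.1 + H.
K2CO3 balance: 507.78 + 0.386·H = 0.473·(735.1 + H)
(0.386 − 0.473)·H = 0.473×735.1 − 507.78 = -160.08
H = -160.08 / -0.087 = 1840 kg/min

1840 kg/min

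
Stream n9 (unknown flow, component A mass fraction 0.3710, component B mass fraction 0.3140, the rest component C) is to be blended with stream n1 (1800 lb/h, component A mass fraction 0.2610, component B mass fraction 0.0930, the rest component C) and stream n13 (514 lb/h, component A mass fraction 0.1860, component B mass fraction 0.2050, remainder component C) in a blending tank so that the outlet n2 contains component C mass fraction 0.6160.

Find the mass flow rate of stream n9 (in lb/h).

167.4 lb/h

Let n9 be the unknown flow. Total out = 2314 + n9.
component C balance: 1475.8 + 0.315·n9 = 0.616·(2314 + n9)
(0.315 − 0.616)·n9 = 0.616×2314 − 1475.8 = -50.402
n9 = -50.402 / -0.301 = 167.45 lb/h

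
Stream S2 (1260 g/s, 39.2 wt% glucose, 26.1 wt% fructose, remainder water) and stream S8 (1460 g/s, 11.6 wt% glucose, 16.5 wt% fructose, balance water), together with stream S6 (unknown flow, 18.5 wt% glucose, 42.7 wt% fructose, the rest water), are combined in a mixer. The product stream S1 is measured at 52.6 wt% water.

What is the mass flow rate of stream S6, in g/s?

407.5 g/s

Let S6 be the unknown flow. Total out = 2720 + S6.
water balance: 1487 + 0.388·S6 = 0.526·(2720 + S6)
(0.388 − 0.526)·S6 = 0.526×2720 − 1487 = -56.24
S6 = -56.24 / -0.138 = 407.54 g/s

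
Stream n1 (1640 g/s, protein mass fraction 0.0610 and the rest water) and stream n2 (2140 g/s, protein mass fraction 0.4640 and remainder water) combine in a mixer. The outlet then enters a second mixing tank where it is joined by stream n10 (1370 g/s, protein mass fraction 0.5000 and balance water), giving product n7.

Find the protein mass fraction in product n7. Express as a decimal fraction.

Overall, product flow = 5150 g/s.
protein in = 1640×0.061 + 2140×0.464 + 1370×0.500 = 1778 g/s.
protein fraction in n7 = 0.3452.

0.3452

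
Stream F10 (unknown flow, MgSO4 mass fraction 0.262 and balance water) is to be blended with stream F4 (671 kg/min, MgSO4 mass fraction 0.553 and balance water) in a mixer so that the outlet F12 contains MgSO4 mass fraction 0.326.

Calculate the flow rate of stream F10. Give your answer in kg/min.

2380 kg/min

Let F10 be the unknown flow. Total out = 671 + F10.
MgSO4 balance: 371.06 + 0.262·F10 = 0.326·(671 + F10)
(0.262 − 0.326)·F10 = 0.326×671 − 371.06 = -152.32
F10 = -152.32 / -0.064 = 2380 kg/min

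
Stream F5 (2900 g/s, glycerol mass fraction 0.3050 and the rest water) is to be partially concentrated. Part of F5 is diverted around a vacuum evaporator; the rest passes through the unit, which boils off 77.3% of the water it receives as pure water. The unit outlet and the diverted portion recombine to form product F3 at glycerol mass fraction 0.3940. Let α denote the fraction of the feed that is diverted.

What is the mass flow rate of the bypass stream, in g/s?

1681 g/s

All 2900×0.305 = 884.5 g/s of glycerol reaches F3, so F3 = 884.5/0.394 = 2244.9 g/s and vapour = 655.08 g/s.
The evaporator receives (1−α)·2900 of feed at 0.695 water and removes 0.773 of that water:
0.773×0.695×(1−α)×2900 = 655.08
(1−α) = 655.08/1558 = 0.4205;  α = 0.5795.
Bypass flow = 0.5795×2900 = 1680.7 g/s.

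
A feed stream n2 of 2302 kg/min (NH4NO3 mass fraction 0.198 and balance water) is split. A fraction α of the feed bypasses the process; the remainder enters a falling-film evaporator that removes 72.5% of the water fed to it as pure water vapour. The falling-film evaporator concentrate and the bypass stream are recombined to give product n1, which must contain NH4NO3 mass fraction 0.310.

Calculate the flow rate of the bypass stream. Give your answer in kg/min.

All 2302×0.198 = 455.8 kg/min of NH4NO3 reaches n1, so n1 = 455.8/0.310 = 1470.3 kg/min and vapour = 831.69 kg/min.
The evaporator receives (1−α)·2302 of feed at 0.802 water and removes 0.725 of that water:
0.725×0.802×(1−α)×2302 = 831.69
(1−α) = 831.69/1338.5 = 0.6214;  α = 0.3786.
Bypass flow = 0.3786×2302 = 871.63 kg/min.

871.6 kg/min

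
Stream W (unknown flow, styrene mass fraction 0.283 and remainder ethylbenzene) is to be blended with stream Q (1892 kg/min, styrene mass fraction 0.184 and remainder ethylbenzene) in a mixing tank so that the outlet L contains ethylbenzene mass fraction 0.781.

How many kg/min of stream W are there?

Let W be the unknown flow. Total out = 1892 + W.
ethylbenzene balance: 1543.9 + 0.717·W = 0.781·(1892 + W)
(0.717 − 0.781)·W = 0.781×1892 − 1543.9 = -66.22
W = -66.22 / -0.064 = 1034.7 kg/min

1035 kg/min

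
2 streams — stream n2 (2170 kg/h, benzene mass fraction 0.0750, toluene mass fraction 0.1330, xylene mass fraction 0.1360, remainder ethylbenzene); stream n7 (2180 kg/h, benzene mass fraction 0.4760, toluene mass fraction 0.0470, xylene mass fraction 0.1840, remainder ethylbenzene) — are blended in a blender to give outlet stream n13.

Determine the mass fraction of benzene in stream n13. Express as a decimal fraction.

0.2760

Total flow out = 2170 + 2180 = 4350 kg/h.
benzene in = 2170×0.075 + 2180×0.476 = 1200.4 kg/h.
benzene mass fraction in n13 = 1200.4/4350 = 0.2760.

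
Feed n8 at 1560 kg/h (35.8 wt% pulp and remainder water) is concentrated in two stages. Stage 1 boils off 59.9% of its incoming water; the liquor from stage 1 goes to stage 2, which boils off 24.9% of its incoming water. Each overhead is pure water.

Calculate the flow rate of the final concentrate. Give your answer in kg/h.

water in feed = 1560×0.642 = 1001.5 kg/h.
After stage 1: water left = (1−0.599)×1001.5 = 401.61; stream total = 960.09 kg/h.
After stage 2: water left = (1−0.249)×401.61 = 301.61; final concentrate = 860.09 kg/h.

860.1 kg/h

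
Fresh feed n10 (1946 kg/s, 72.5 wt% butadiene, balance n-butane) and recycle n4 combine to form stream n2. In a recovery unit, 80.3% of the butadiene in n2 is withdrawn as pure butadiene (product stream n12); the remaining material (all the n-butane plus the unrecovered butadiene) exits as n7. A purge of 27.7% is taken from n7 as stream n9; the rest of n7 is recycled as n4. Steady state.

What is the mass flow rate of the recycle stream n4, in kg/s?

1631 kg/s

n-butane enters only via n10 and leaves only via the purge: 1946×0.275 = 0.277×(n-butane in n7), and the recovery unit passes all n-butane, so n-butane in n2 = n-butane in n7 = 1931.9 kg/s.
butadiene in n2: m_A = 1946×0.725 + (1−0.277)·(1−0.803)·m_A, so m_A = 1410.8/0.8576 = 1645.2 kg/s.
n7 = (1−0.803)×1645.2 + 1931.9 = 2256 kg/s.
Recycle n4 = (1−0.277)×2256 = 1631.1 kg/s.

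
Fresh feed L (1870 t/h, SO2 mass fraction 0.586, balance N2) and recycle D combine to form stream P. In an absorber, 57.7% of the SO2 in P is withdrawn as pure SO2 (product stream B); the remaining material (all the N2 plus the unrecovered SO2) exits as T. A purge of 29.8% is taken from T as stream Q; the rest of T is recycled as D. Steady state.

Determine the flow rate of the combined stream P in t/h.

N2 enters only via L and leaves only via the purge: 1870×0.414 = 0.298×(N2 in T), and the absorber passes all N2, so N2 in P = N2 in T = 2597.9 t/h.
SO2 in P: m_A = 1870×0.586 + (1−0.298)·(1−0.577)·m_A, so m_A = 1095.8/0.7031 = 1558.7 t/h.
P = 1558.7 + 2597.9 = 4156.6 t/h.

4157 t/h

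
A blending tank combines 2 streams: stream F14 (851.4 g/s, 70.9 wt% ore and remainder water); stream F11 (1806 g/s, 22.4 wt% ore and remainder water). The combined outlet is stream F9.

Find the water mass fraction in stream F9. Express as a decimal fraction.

Total flow out = 851.4 + 1806 = 2657.4 g/s.
water in = 851.4×0.291 + 1806×0.776 = 1649.2 g/s.
water mass fraction in F9 = 1649.2/2657.4 = 0.621.

0.621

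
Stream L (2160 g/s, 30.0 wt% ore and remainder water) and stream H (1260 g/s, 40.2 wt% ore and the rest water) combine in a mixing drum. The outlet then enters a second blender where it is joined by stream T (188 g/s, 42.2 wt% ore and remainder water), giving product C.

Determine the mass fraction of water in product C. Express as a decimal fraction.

Overall, product flow = 3608 g/s.
water in = 2160×0.700 + 1260×0.598 + 188×0.578 = 2374.1 g/s.
water fraction in C = 0.6580.

0.6580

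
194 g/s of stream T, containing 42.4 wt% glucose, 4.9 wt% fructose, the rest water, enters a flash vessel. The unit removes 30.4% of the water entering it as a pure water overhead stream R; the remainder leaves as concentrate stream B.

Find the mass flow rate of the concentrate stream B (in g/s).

162.9 g/s

water entering = 194×0.527 = 102.24 g/s; overhead removed = 0.304×102.24 = 31.08 g/s.
Concentrate = 194 − 31.08 = 162.92 g/s.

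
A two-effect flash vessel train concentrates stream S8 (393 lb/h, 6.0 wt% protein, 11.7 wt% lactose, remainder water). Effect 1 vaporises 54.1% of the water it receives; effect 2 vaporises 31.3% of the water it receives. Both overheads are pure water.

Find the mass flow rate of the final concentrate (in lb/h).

171.6 lb/h

water in feed = 393×0.823 = 323.44 lb/h.
After stage 1: water left = (1−0.541)×323.44 = 148.46; stream total = 218.02 lb/h.
After stage 2: water left = (1−0.313)×148.46 = 101.99; final concentrate = 171.55 lb/h.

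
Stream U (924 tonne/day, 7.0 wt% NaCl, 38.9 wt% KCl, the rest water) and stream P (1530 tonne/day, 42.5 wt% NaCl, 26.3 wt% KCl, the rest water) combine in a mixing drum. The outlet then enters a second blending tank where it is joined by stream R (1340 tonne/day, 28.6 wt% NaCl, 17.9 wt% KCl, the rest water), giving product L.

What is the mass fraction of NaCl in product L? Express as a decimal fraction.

Overall, product flow = 3794 tonne/day.
NaCl in = 924×0.070 + 1530×0.425 + 1340×0.286 = 1098.2 tonne/day.
NaCl fraction in L = 0.2894.

0.2894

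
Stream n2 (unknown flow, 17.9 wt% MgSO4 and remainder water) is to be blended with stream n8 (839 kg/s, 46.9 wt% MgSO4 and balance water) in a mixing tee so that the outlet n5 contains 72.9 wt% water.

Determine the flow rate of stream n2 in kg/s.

1806 kg/s

Let n2 be the unknown flow. Total out = 839 + n2.
water balance: 445.51 + 0.821·n2 = 0.729·(839 + n2)
(0.821 − 0.729)·n2 = 0.729×839 − 445.51 = 166.12
n2 = 166.12 / 0.092 = 1805.7 kg/s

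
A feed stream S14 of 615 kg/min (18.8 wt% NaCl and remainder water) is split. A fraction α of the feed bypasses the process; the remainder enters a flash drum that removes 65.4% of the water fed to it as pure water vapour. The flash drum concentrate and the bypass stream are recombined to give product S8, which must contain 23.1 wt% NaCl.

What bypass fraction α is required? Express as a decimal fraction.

All 615×0.188 = 115.62 kg/min of NaCl reaches S8, so S8 = 115.62/0.231 = 500.52 kg/min and vapour = 114.48 kg/min.
The evaporator receives (1−α)·615 of feed at 0.812 water and removes 0.654 of that water:
0.654×0.812×(1−α)×615 = 114.48
(1−α) = 114.48/326.59 = 0.3505;  α = 0.6495.

0.649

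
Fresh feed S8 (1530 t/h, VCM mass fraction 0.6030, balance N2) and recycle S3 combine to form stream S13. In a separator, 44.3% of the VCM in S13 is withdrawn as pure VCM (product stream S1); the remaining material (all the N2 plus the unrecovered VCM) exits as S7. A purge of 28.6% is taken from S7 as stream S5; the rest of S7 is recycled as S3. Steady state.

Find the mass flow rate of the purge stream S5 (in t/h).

851.4 t/h

N2 enters only via S8 and leaves only via the purge: 1530×0.397 = 0.286×(N2 in S7), and the separator passes all N2, so N2 in S13 = N2 in S7 = 2123.8 t/h.
VCM in S13: m_A = 1530×0.603 + (1−0.286)·(1−0.443)·m_A, so m_A = 922.59/0.6023 = 1531.8 t/h.
S7 = (1−0.443)×1531.8 + 2123.8 = 2977 t/h.
Purge S5 = 0.286×2977 = 851.42 t/h.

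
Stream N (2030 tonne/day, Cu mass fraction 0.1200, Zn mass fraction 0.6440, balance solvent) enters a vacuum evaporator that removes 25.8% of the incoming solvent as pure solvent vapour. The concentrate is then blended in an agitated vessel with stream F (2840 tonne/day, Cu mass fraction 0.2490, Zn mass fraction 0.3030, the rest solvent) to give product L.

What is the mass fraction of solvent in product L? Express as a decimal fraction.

0.3430

Vapour removed = 0.258×0.236×2030 = 123.6 tonne/day; concentrate = 1906.4 tonne/day.
solvent reaching the mixer = 355.48 (from concentrate) + 2840×0.448 = 1627.8 tonne/day.
Product flow = 1906.4 + 2840 = 4746.4 tonne/day; solvent fraction = 0.3430.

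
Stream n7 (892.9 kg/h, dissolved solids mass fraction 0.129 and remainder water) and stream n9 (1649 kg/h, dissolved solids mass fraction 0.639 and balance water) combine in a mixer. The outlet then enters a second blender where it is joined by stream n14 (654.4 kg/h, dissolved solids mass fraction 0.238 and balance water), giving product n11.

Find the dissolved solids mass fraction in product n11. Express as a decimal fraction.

Overall, product flow = 3196.3 kg/h.
dissolved solids in = 892.9×0.129 + 1649×0.639 + 654.4×0.238 = 1324.6 kg/h.
dissolved solids fraction in n11 = 0.414.

0.414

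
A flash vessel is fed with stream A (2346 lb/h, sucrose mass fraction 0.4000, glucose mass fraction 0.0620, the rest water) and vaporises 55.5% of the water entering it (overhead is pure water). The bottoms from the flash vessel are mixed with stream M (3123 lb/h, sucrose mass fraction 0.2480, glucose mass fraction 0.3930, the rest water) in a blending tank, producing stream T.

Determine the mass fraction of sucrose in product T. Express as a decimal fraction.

Vapour removed = 0.555×0.538×2346 = 700.49 lb/h; concentrate = 1645.5 lb/h.
sucrose reaching the mixer = 938.4 (from concentrate) + 3123×0.248 = 1712.9 lb/h.
Product flow = 1645.5 + 3123 = 4768.5 lb/h; sucrose fraction = 0.3592.

0.3592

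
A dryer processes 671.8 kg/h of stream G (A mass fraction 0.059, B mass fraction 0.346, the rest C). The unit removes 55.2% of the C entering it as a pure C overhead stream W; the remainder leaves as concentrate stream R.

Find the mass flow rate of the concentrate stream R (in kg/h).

451.2 kg/h

C entering = 671.8×0.595 = 399.72 kg/h; overhead removed = 0.552×399.72 = 220.65 kg/h.
Concentrate = 671.8 − 220.65 = 451.15 kg/h.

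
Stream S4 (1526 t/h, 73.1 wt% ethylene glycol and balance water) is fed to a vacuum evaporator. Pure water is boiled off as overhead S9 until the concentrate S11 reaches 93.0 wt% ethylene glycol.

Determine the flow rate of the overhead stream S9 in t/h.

ethylene glycol is conserved: 1526×0.731 = 1115.5 t/h all reports to the concentrate.
Concentrate = 1115.5/(target fraction) = 1199.5 t/h.
Overhead = 1526 − 1199.5 = 326.53 t/h.

326.5 t/h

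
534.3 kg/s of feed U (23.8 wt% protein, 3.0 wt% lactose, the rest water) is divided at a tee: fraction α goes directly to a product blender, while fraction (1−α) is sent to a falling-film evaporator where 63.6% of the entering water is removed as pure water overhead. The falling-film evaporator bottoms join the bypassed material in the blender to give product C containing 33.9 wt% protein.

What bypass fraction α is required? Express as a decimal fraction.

0.360

All 534.3×0.238 = 127.16 kg/s of protein reaches C, so C = 127.16/0.339 = 375.11 kg/s and vapour = 159.19 kg/s.
The evaporator receives (1−α)·534.3 of feed at 0.732 water and removes 0.636 of that water:
0.636×0.732×(1−α)×534.3 = 159.19
(1−α) = 159.19/248.74 = 0.6400;  α = 0.3600.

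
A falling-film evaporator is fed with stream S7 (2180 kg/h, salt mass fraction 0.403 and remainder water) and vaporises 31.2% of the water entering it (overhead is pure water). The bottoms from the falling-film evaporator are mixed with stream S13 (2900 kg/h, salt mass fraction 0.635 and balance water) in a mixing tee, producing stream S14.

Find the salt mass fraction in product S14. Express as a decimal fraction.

Vapour removed = 0.312×0.597×2180 = 406.06 kg/h; concentrate = 1773.9 kg/h.
salt reaching the mixer = 878.54 (from concentrate) + 2900×0.635 = 2720 kg/h.
Product flow = 1773.9 + 2900 = 4673.9 kg/h; salt fraction = 0.582.

0.582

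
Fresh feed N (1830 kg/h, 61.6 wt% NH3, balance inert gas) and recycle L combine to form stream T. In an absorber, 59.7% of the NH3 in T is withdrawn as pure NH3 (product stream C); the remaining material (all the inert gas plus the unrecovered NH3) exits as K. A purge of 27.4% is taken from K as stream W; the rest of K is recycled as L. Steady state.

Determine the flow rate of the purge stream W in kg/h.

inert gas enters only via N and leaves only via the purge: 1830×0.384 = 0.274×(inert gas in K), and the absorber passes all inert gas, so inert gas in T = inert gas in K = 2564.7 kg/h.
NH3 in T: m_A = 1830×0.616 + (1−0.274)·(1−0.597)·m_A, so m_A = 1127.3/0.7074 = 1593.5 kg/h.
K = (1−0.597)×1593.5 + 2564.7 = 3206.9 kg/h.
Purge W = 0.274×3206.9 = 878.68 kg/h.

878.7 kg/h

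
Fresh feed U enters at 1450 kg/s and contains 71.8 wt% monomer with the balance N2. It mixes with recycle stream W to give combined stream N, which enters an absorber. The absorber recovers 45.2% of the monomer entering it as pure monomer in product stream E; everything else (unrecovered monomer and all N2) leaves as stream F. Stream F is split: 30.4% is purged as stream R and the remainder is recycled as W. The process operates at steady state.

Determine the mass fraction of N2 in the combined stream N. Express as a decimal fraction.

N2 enters only via U and leaves only via the purge: 1450×0.282 = 0.304×(N2 in F), and the absorber passes all N2, so N2 in N = N2 in F = 1345.1 kg/s.
monomer in N: m_A = 1450×0.718 + (1−0.304)·(1−0.452)·m_A, so m_A = 1041.1/0.6186 = 1683 kg/s.
N = 1683 + 1345.1 = 3028.1 kg/s.
N2 fraction in N = 1345.1/3028.1 = 0.444.

0.444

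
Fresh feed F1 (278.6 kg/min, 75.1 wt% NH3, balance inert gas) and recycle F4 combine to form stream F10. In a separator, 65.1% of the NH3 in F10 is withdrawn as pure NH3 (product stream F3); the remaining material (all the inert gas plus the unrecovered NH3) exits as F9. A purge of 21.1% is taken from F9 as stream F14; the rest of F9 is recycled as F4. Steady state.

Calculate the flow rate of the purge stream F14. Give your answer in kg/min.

inert gas enters only via F1 and leaves only via the purge: 278.6×0.249 = 0.211×(inert gas in F9), and the separator passes all inert gas, so inert gas in F10 = inert gas in F9 = 328.77 kg/min.
NH3 in F10: m_A = 278.6×0.751 + (1−0.211)·(1−0.651)·m_A, so m_A = 209.23/0.7246 = 288.73 kg/min.
F9 = (1−0.651)×288.73 + 328.77 = 429.54 kg/min.
Purge F14 = 0.211×429.54 = 90.634 kg/min.

90.63 kg/min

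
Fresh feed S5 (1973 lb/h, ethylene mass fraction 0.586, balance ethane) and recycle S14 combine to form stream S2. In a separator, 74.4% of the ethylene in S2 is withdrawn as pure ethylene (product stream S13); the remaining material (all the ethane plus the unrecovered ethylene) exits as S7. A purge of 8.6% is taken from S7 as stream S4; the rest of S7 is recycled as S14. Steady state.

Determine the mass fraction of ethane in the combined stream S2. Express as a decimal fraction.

0.863

ethane enters only via S5 and leaves only via the purge: 1973×0.414 = 0.086×(ethane in S7), and the separator passes all ethane, so ethane in S2 = ethane in S7 = 9497.9 lb/h.
ethylene in S2: m_A = 1973×0.586 + (1−0.086)·(1−0.744)·m_A, so m_A = 1156.2/0.7660 = 1509.3 lb/h.
S2 = 1509.3 + 9497.9 = 11007 lb/h.
ethane fraction in S2 = 9497.9/11007 = 0.863.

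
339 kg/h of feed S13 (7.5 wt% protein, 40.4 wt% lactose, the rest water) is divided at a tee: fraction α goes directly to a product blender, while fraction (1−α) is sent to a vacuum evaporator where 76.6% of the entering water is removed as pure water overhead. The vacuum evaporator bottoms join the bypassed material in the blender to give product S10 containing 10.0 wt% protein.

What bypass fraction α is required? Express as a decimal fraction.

All 339×0.075 = 25.425 kg/h of protein reaches S10, so S10 = 25.425/0.100 = 254.25 kg/h and vapour = 84.75 kg/h.
The evaporator receives (1−α)·339 of feed at 0.521 water and removes 0.766 of that water:
0.766×0.521×(1−α)×339 = 84.75
(1−α) = 84.75/135.29 = 0.6264;  α = 0.3736.

0.374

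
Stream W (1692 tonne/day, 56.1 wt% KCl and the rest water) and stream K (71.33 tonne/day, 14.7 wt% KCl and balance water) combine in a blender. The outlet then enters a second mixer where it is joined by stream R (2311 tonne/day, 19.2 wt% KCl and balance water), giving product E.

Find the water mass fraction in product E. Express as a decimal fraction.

0.656

Overall, product flow = 4074.3 tonne/day.
water in = 1692×0.439 + 71.33×0.853 + 2311×0.808 = 2670.9 tonne/day.
water fraction in E = 0.656.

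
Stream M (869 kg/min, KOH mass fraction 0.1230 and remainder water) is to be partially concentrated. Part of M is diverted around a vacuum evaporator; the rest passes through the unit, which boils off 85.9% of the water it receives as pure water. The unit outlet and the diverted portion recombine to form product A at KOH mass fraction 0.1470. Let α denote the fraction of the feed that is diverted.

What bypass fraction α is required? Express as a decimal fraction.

0.783

All 869×0.123 = 106.89 kg/min of KOH reaches A, so A = 106.89/0.147 = 727.12 kg/min and vapour = 141.88 kg/min.
The evaporator receives (1−α)·869 of feed at 0.877 water and removes 0.859 of that water:
0.859×0.877×(1−α)×869 = 141.88
(1−α) = 141.88/654.66 = 0.2167;  α = 0.7833.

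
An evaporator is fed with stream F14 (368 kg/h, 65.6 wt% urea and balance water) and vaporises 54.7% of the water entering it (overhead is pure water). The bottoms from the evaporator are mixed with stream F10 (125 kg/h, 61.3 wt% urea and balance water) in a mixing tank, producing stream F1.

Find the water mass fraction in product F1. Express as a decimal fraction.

0.249

Vapour removed = 0.547×0.344×368 = 69.246 kg/h; concentrate = 298.75 kg/h.
water reaching the mixer = 57.346 (from concentrate) + 125×0.387 = 105.72 kg/h.
Product flow = 298.75 + 125 = 423.75 kg/h; water fraction = 0.249.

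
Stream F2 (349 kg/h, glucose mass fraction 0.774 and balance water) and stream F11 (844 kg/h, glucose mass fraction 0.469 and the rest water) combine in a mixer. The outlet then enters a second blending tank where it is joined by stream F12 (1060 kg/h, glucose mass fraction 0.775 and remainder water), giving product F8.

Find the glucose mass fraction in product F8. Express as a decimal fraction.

Overall, product flow = 2253 kg/h.
glucose in = 349×0.774 + 844×0.469 + 1060×0.775 = 1487.5 kg/h.
glucose fraction in F8 = 0.660.

0.660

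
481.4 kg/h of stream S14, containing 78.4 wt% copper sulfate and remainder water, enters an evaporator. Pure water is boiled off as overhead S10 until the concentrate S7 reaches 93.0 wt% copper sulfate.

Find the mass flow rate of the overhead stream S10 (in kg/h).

75.57 kg/h

copper sulfate is conserved: 481.4×0.784 = 377.42 kg/h all reports to the concentrate.
Concentrate = 377.42/(target fraction) = 405.83 kg/h.
Overhead = 481.4 − 405.83 = 75.575 kg/h.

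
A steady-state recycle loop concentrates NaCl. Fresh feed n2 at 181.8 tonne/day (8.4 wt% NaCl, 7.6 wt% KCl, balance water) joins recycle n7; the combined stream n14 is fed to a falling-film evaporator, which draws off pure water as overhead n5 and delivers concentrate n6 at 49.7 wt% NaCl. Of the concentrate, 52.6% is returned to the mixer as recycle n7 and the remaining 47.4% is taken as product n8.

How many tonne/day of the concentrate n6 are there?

Overall NaCl balance (none leaves overhead): NaCl in fresh feed = NaCl in product, i.e. 181.8×0.084 = (1−0.526)·n6·0.497.
n6 = 15.271/(0.497×0.474) = 64.824 tonne/day.

64.82 tonne/day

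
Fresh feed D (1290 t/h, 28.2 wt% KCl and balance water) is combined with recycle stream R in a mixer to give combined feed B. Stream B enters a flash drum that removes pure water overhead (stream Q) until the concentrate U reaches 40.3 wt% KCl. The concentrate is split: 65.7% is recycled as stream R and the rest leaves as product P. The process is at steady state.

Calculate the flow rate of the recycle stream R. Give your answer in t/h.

1729 t/h

Overall KCl balance (none leaves overhead): KCl in fresh feed = KCl in product, i.e. 1290×0.282 = (1−0.657)·U·0.403.
U = 363.78/(0.403×0.343) = 2631.7 t/h.
Recycle R = 0.657×2631.7 = 1729 t/h.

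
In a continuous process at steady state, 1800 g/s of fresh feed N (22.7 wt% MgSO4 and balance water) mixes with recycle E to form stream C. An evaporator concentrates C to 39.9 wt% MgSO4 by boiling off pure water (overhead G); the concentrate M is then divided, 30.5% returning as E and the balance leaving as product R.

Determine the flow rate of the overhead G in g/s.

775.9 g/s

Overall MgSO4 balance (none leaves overhead): MgSO4 in fresh feed = MgSO4 in product, i.e. 1800×0.227 = (1−0.305)·M·0.399.
M = 408.6/(0.399×0.695) = 1473.5 g/s.
Recycle E = 0.305×1473.5 = 449.41 g/s.
Combined feed C = 1800 + 449.41 = 2249.4 g/s.
Overhead G = C − M = 2249.4 − 1473.5 = 775.94 g/s.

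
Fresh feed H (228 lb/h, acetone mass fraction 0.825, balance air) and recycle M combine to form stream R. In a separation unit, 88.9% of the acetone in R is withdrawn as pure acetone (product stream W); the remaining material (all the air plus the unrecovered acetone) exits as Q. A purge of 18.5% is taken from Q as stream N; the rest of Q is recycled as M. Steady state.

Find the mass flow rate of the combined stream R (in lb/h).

air enters only via H and leaves only via the purge: 228×0.175 = 0.185×(air in Q), and the separation unit passes all air, so air in R = air in Q = 215.68 lb/h.
acetone in R: m_A = 228×0.825 + (1−0.185)·(1−0.889)·m_A, so m_A = 188.1/0.9095 = 206.81 lb/h.
R = 206.81 + 215.68 = 422.48 lb/h.

422.5 lb/h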